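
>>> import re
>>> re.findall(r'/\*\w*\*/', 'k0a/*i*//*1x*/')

Walking the string: at [3:8] → '/*i*/'; at [8:14] → '/*1x*/'.
No capturing groups, so `findall` returns the 2 full match strings.

['/*i*/', '/*1x*/']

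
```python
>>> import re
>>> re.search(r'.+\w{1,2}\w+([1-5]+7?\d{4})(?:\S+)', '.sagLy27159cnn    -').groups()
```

The pattern matches one or more of any character, then 1 to 2 of a word character, then one or more of a word character; then one or more of a character in [1-5], then optionally the literal '7', then exactly 4 of a digit (captured); then one or more of a non-whitespace character (non-capturing group).
`search` walks the string left to right and returns the first match it finds.
The match spans [0:14] → '.sagLy27159cnn'.
Captured: group 1 = '27159'.

('27159',)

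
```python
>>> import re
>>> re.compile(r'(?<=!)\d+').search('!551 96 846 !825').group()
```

Lookahead/lookbehind check context without consuming it, so the matched span excludes the asserted characters.
The match spans [1:4] → '551'.

'551'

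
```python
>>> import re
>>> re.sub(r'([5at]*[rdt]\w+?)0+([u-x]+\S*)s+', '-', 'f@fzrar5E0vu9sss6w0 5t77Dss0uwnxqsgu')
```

'f@fz-6w0 -gu'

The pattern matches zero or more of one of [5at], then one of [rdt], then one or more of a word character (lazy) (captured); then one or more of a literal '0'; then one or more of a character in [u-x], then zero or more of a non-whitespace character (captured); then one or more of a literal 's'.
Matches: at [4:16] → 'rar5E0vu9sss'; at [20:34] → '5t77Dss0uwnxqs'.
`sub` substitutes '-' at each match site.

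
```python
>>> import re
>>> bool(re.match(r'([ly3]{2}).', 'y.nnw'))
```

`re.match` won't scan ahead — the pattern has to work from the very first character.
Here the pattern fails at index 0, so the call returns None, and `bool(None)` is False.

False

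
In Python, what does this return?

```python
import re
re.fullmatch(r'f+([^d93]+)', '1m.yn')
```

None

`fullmatch` succeeds only if the pattern covers the string from start to end.
Here the string isn't matched end-to-end, so the call returns None.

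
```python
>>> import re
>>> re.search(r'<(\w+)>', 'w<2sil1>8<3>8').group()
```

`search` walks the string left to right and returns the first match it finds.
The match spans [1:8] → '<2sil1>'.
Captured: group 1 = '2sil1'.

'<2sil1>'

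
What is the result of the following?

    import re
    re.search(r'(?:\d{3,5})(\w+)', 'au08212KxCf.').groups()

The match spans [2:11] → '08212KxCf'.
Captured: group 1 = 'KxCf'.

('KxCf',)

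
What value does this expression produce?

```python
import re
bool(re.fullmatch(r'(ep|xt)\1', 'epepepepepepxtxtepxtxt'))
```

The backreference `\1` re-matches whatever the first group consumed, character for character.
`fullmatch` succeeds only if the pattern covers the string from start to end.
Here the pattern can't cover the whole string, so the call returns None, and `bool(None)` is False.

False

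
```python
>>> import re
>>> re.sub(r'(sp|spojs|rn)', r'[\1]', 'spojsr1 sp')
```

Branches in `(...|...)` are attempted left-to-right; the first branch that allows the whole pattern to succeed is taken.
The replacement refers to a captured group, so each match is rewritten using its own captured text.

'[sp]ojsr1 [sp]'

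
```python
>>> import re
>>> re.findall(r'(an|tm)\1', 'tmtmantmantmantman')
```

A backreference is literal: `\1` must see the identical characters the first group matched.
Matches: at [0:4] match 'tmtm', group 1 = 'tm'.
Because there's exactly one group, `findall` drops the full match and keeps group 1 from the one hit.

['tm']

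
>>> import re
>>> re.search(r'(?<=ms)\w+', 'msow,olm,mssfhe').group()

'ow'

The `(?=…)`/`(?<=…)` assertion just peeks at neighbouring text; it doesn't advance the match position.
`re.search` scans for the first position where the pattern succeeds.
The match spans [2:4] → 'ow'.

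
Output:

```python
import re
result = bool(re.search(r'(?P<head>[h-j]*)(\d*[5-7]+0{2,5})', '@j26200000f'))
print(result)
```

False

Here no position works, so the call returns None, and `bool(None)` is False.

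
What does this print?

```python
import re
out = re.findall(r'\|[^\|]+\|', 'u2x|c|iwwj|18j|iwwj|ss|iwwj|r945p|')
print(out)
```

['|c|', '|18j|', '|ss|', '|r945p|']

Scanning left to right: at [3:6] → '|c|'; at [10:15] → '|18j|'; at [19:23] → '|ss|'; at [27:34] → '|r945p|'.
Since nothing is captured, `findall` lists the 4 matched substrings directly.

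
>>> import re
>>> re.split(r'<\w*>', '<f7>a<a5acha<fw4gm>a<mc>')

['', 'a<a5acha', 'a', '']

Each match becomes a cut point; 4 segments remain.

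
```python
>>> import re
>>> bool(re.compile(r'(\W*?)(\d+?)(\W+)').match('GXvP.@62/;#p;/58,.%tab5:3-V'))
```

False

The pattern matches zero or more of a non-word character (lazy) (captured); then one or more of a digit (lazy) (captured); then one or more of a non-word character (captured).
`re.match` only tries the pattern at the start of the string.
Here position 0 doesn't satisfy it, so the call returns None, and `bool(None)` is False.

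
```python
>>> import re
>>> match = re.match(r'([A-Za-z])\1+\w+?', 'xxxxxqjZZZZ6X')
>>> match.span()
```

(0, 6)

`re.match` won't scan ahead — the pattern has to work from the very first character.
The match spans [0:6] → 'xxxxxq'.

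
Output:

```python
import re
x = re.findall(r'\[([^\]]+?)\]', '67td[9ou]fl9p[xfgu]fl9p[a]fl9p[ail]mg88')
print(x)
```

['9ou', 'xfgu', 'a', 'ail']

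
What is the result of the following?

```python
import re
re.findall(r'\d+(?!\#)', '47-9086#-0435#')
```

The negative lookaround is zero-width — it rules out positions where the adjacent text would match, without consuming anything.
Since nothing is captured, `findall` lists the 3 matched substrings directly.

['47', '908', '043']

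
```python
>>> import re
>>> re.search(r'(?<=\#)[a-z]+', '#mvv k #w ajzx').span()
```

The lookaround is zero-width — it requires the adjacent text to match without consuming it, so the asserted text isn't part of the match.
`re.search` tries every starting position until one works.
The match spans [1:4] → 'mvv'.

(1, 4)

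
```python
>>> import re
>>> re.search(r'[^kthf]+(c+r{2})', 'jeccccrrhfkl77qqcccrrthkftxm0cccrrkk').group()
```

The match spans [0:8] → 'jeccccrr'.

'jeccccrr'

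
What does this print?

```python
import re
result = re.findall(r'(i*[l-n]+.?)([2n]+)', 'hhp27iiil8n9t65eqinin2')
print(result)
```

Multiple groups make `findall` return tuples — one 2-tuple for each match.

[('iiil8', 'n'), ('ini', 'n2')]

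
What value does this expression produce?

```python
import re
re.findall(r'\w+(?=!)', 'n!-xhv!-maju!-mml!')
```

Lookahead/lookbehind check context without consuming it, so the matched span excludes the asserted characters.
Scanning left to right: at [0:1] → 'n'; at [3:6] → 'xhv'; at [8:12] → 'maju'; at [14:17] → 'mml'.
Since nothing is captured, `findall` lists the 4 matched substrings directly.

['n', 'xhv', 'maju', 'mml']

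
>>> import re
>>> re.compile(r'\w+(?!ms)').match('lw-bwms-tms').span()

(0, 2)

With `match`, the pattern is implicitly anchored at the beginning.
The match spans [0:2] → 'lw'.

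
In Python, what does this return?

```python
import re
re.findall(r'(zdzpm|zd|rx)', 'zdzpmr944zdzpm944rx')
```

['zdzpm', 'zdzpm', 'rx']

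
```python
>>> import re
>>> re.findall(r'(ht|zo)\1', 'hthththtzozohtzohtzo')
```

['ht', 'ht', 'zo']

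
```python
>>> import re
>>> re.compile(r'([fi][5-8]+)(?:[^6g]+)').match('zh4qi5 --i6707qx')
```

Pattern: one of [fi], then one or more of a character in [5-8] (captured); then one or more of any character except [6g] (non-capturing group).
`re.match` won't scan ahead — the pattern has to work from the very first character.
Here the string doesn't start with a match, so the call returns None.

None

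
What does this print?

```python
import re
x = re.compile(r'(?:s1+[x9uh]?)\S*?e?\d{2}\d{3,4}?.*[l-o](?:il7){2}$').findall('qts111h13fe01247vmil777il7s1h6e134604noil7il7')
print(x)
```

['s111h13fe01247vmil777il7s1h6e134604noil7il7']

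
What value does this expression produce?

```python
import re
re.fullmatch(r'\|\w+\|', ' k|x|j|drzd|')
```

None

`re.fullmatch` is like wrapping the pattern in `^…$` (in single-line mode).
Here the pattern can't cover the whole string, so the call returns None.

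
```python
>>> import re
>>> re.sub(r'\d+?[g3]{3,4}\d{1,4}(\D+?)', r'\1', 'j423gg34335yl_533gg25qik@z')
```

'jyl_qik@z'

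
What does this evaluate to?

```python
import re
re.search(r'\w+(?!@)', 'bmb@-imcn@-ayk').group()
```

The negative lookaround is zero-width — it rules out positions where the adjacent text would match, without consuming anything.
`search` walks the string left to right and returns the first match it finds.
The match spans [0:2] → 'bm'.

'bm'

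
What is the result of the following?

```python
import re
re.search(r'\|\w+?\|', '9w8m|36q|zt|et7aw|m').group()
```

'|36q|'

The match spans [4:9] → '|36q|'.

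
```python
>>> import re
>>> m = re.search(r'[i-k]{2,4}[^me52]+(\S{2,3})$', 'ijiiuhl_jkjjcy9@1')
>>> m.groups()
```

This matches 2 to 4 of a character in [i-k], then one or more of any character except [me52]; then 2 to 3 of a non-whitespace character (captured); then anchored at the end.
`search` walks the string left to right and returns the first match it finds.
The match spans [0:17] → 'ijiiuhl_jkjjcy9@1'.
Captured: group 1 = '@1'.

('@1',)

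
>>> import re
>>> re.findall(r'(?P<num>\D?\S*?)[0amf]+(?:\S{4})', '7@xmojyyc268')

['7@x']

Pattern: optionally a non-digit, then zero or more of a non-whitespace character (lazy) (captured as 'num'); then one or more of one of [0amf]; then exactly 4 of a non-whitespace character (non-capturing group).
Matches: at [0:8] match '7@xmojyy', group 1 = '7@x'.
Because there's exactly one group, `findall` drops the full match and keeps group 1 from the one hit.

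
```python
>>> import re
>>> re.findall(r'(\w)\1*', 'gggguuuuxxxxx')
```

`\1` is not a pattern — it's the concrete string captured by group 1, re-applied verbatim.
Walking the string: at [0:4] match 'gggg', group 1 = 'g'; at [4:8] match 'uuuu', group 1 = 'u'; at [8:13] match 'xxxxx', group 1 = 'x'.
With a single group, `findall` returns only what that group captured — 3 items.

['g', 'u', 'x']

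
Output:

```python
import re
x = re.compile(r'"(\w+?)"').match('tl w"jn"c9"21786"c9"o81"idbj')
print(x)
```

None

`re.match` won't scan ahead — the pattern has to work from the very first character.
Here position 0 doesn't satisfy it, so the call returns None.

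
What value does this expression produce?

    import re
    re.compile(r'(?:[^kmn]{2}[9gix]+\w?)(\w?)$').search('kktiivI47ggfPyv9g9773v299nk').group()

The match spans [21:27] → 'v299nk'.

'v299nk'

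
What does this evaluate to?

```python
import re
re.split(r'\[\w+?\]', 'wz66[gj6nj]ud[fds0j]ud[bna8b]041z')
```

Matches to split on: at [4:11] → '[gj6nj]'; at [13:20] → '[fds0j]'; at [22:29] → '[bna8b]'.
Splitting on the pattern gives 4 pieces.

['wz66', 'ud', 'ud', '041z']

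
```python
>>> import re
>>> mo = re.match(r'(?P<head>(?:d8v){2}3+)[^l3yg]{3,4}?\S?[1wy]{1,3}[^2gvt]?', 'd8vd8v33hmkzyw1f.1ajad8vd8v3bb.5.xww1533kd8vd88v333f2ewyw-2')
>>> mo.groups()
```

The match spans [0:16] → 'd8vd8v33hmkzyw1f'.
Captured: group 1 = 'd8vd8v33'.

('d8vd8v33',)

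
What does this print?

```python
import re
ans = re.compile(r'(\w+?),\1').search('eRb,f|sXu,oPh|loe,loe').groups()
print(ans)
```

`\1` has to match the exact text group 1 already captured.
`re.search` scans for the first position where the pattern succeeds.
The match spans [14:21] → 'loe,loe'.
Captured: group 1 = 'loe'.

('loe',)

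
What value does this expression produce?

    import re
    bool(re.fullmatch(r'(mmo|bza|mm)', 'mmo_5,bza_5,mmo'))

False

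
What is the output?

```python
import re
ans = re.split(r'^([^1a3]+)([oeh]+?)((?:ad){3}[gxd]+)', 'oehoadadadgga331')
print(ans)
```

['', 'oeh', 'o', 'adadadgg', 'a331']

The pattern matches anchored at the start of the string; then one or more of any character except [1a3] (captured); then one or more of one of [oeh] (lazy) (captured); then the literal 'ad' repeated 3 times, then one or more of one of [gxd] (captured).
`re.split` interleaves the captured-group text with the surrounding fragments.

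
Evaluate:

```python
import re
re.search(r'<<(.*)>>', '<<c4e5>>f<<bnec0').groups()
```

('c4e5',)

`search` walks the string left to right and returns the first match it finds.
The match spans [0:8] → '<<c4e5>>'.
Captured: group 1 = 'c4e5'.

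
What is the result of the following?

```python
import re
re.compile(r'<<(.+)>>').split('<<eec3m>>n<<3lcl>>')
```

['', 'eec3m>>n<<3lcl', '']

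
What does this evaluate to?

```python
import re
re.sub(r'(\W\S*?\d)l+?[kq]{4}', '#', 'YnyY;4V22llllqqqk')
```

'YnyY#'

Pattern: a non-word character, then zero or more of a non-whitespace character (lazy), then a digit (captured); then one or more of a literal 'l' (lazy), then exactly 4 of one of [kq].
Matches: at [4:17] → ';4V22llllqqqk'.
`sub` substitutes '#' at each match site.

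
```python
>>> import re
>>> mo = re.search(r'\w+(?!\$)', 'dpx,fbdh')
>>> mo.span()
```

(0, 3)

The negative lookahead/lookbehind blocks any match where the forbidden context is present.
The match spans [0:3] → 'dpx'.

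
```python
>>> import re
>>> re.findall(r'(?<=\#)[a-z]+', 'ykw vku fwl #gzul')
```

Because the assertion is zero-width, the text it checks is not consumed and won't appear in the result.
No capturing groups, so `findall` returns the 1 full match string.

['gzul']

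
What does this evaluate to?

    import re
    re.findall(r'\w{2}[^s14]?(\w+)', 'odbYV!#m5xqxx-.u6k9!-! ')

['YV', 'qxx', '9']

This matches exactly 2 of a word character, then optionally any character except [s14]; then one or more of a word character (captured).
Scanning left to right: at [0:5] match 'odbYV', group 1 = 'YV'; at [7:13] match 'm5xqxx', group 1 = 'qxx'; at [15:19] match 'u6k9', group 1 = '9'.
One capturing group, so `findall` returns just the captured substring from each match — 3 in all.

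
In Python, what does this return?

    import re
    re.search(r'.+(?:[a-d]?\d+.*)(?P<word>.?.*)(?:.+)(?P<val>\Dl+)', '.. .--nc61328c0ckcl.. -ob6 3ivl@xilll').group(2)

'll'

The pattern matches one or more of any character; then optionally a character in [a-d], then one or more of a digit, then zero or more of any character (non-capturing group); then optionally any character, then zero or more of any character (captured as 'word'); then one or more of any character (non-capturing group); then a non-digit, then one or more of the literal 'l' (captured as 'val').
`re.search` scans for the first position where the pattern succeeds.
The match spans [0:37] → '.. .--nc61328c0ckcl.. -ob6 3ivl@xilll'.
Captured: group 1 = '', group 2 = 'll'.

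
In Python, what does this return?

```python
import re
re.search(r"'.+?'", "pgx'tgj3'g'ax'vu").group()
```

With the lazy modifier that quantifier settles for the fewest repetitions that let the rest of the pattern succeed (the atoms after it are unaffected and can still be greedy).
The match spans [3:9] → "'tgj3'".

"'tgj3'"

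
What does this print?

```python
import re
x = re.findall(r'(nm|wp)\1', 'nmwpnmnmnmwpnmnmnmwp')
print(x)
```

['nm', 'nm']

The backreference `\1` re-matches whatever the first group consumed, character for character.
With a single group, `findall` returns only what that group captured — 2 items.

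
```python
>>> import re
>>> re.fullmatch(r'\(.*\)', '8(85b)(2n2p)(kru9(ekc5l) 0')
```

None

`re.fullmatch` is like wrapping the pattern in `^…$` (in single-line mode).
Here the pattern can't cover the whole string, so the call returns None.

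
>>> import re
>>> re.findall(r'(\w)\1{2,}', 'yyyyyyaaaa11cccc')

`\1` is not a pattern — it's the concrete string captured by group 1, re-applied verbatim.
Scanning left to right: at [0:6] match 'yyyyyy', group 1 = 'y'; at [6:10] match 'aaaa', group 1 = 'a'; at [12:16] match 'cccc', group 1 = 'c'.
`findall` collects group 1 from each match (3 total).

['y', 'a', 'c']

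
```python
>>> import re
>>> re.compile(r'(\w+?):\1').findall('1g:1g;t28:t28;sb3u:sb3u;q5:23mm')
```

['1g', 't28', 'sb3u']

The backreference `\1` re-matches whatever the first group consumed, character for character.
Because there's exactly one group, `findall` drops the full match and keeps group 1 from each hit.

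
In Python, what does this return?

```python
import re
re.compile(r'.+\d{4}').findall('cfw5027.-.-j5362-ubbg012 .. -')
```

Pattern: one or more of any character; then exactly 4 of a digit.
Walking the string: at [0:16] → 'cfw5027.-.-j5362'.
`findall` yields the raw match text (1 of them) because the pattern has no groups.

['cfw5027.-.-j5362']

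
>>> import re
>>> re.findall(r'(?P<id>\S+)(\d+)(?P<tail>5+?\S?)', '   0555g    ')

[('05', '5', '5g')]

The pattern matches one or more of a non-whitespace character (captured as 'id'); then one or more of a digit (captured); then one or more of the literal '5' (lazy), then optionally a non-whitespace character (captured as 'tail').
`findall` packs the 3 group values into a tuple for every match.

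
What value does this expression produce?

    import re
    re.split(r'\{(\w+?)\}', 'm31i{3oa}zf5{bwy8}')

The group in the pattern means `split` returns the separators' captures alongside the pieces.

['m31i', '3oa', 'zf5', 'bwy8', '']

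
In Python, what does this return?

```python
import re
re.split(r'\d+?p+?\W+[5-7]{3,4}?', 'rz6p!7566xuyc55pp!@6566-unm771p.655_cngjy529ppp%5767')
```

This matches one or more of a digit (lazy); then one or more of a literal 'p' (lazy), then one or more of a non-word character, then 3 to 4 of a character in [5-7] (lazy).
Matches to split on: at [2:8] → '6p!756'; at [13:22] → '55pp!@656'; at [27:35] → '771p.655'; at [41:51] → '529ppp%576'.
`split` removes every match and returns the 5 fragments in between.

['rz', '6xuyc', '6-unm', '_cngjy', '7']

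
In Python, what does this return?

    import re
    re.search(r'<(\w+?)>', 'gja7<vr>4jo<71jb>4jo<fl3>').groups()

('vr',)

Unlike `match`, `search` isn't anchored — it looks for the pattern anywhere in the string.
The match spans [4:8] → '<vr>'.
Captured: group 1 = 'vr'.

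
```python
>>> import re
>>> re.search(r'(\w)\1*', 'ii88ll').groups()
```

The backreference `\1` re-matches whatever the first group consumed, character for character.
Unlike `match`, `search` isn't anchored — it looks for the pattern anywhere in the string.
The match spans [0:2] → 'ii'.
Captured: group 1 = 'i'.

('i',)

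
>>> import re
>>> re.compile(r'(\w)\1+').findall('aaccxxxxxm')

['a', 'c', 'x']

A backreference is literal: `\1` must see the identical characters the first group matched.
With a single group, `findall` returns only what that group captured — 3 items.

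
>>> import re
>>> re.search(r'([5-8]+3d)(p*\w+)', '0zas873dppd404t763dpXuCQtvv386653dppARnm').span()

This matches one or more of a character in [5-8], then the literal '3d' (captured); then zero or more of the literal 'p', then one or more of a word character (captured).
`search` walks the string left to right and returns the first match it finds.
The match spans [4:40] → '873dppd404t763dpXuCQtvv386653dppARnm'.
Captured: group 1 = '873d', group 2 = 'ppd404t763dpXuCQtvv386653dppARnm'.

(4, 40)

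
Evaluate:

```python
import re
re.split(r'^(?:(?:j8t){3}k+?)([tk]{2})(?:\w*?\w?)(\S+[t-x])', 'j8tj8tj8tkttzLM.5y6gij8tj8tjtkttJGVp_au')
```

['', 'tt', 'LM.5y6gij8tj8tjtkttJGVp_au', '']

The pattern matches anchored at the start of the string; then the literal 'j8t' repeated 3 times, then one or more of the literal 'k' (lazy) (non-capturing group); then exactly 2 of one of [tk] (captured); then zero or more of a word character (lazy), then optionally a word character (non-capturing group); then one or more of a non-whitespace character, then a character in [t-x] (captured).
A `+?`/`*?`/`{m,n}?` starts at its minimum and grows only as far as needed for what follows to match.
Matches to split on: at [0:39] → 'j8tj8tj8tkttzLM.5y6gij8tj8tjtkttJGVp_au'.
The group in the pattern means `split` returns the separators' captures alongside the pieces.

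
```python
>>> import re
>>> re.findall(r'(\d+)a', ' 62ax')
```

['62']

With a single group, `findall` returns only what that group captured — 1 item.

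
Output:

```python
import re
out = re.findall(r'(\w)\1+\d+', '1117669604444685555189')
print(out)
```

After group 1 captures some text, `\1` only succeeds where that same text appears again.
Scanning left to right: at [0:22] match '1117669604444685555189', group 1 = '1'.
One capturing group, so `findall` returns just the captured substring from the one match — 1 in all.

['1']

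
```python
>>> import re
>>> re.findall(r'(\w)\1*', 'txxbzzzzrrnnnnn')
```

['t', 'x', 'b', 'z', 'r', 'n']

A backreference is literal: `\1` must see the identical characters the first group matched.
With a single group, `findall` returns only what that group captured — 6 items.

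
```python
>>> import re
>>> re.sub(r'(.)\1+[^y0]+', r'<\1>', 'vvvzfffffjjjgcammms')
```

A backreference is literal: `\1` must see the identical characters the first group matched.
Matches: at [0:19] → 'vvvzfffffjjjgcammms'.
Each match is replaced using the text its own group 1 captured.

'<v>'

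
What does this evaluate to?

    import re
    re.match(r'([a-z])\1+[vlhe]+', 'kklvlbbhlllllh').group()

The backreference `\1` re-matches whatever the first group consumed, character for character.
With `match`, the pattern is implicitly anchored at the beginning.
The match spans [0:5] → 'kklvl'.
Captured: group 1 = 'k'.

'kklvl'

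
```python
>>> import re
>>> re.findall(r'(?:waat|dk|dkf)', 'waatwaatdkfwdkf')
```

The regex engine tests alternatives in the order written; an earlier branch that matches wins even if a later one would match more.
Matches: at [0:4] → 'waat'; at [4:8] → 'waat'; at [8:10] → 'dk'; at [12:14] → 'dk'.
With no groups in the pattern, `findall` gives back each whole match — 4 here.

['waat', 'waat', 'dk', 'dk']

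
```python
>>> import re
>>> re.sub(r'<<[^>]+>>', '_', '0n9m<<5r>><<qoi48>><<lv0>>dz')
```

`sub` substitutes '_' at each match site.

'0n9m___dz'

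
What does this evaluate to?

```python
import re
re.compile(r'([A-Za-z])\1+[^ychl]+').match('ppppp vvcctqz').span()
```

After group 1 captures some text, `\1` only succeeds where that same text appears again.
`re.match` only tries the pattern at the start of the string.
The match spans [0:8] → 'ppppp vv'.
Captured: group 1 = 'p'.

(0, 8)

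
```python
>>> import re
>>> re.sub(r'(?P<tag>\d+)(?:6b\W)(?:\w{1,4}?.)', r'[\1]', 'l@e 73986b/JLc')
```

'l@e [7398]c'

Pattern: one or more of a digit (captured as 'tag'); then the literal '6b', then a non-word character (non-capturing group); then 1 to 4 of a word character (lazy), then any character (non-capturing group).
The replacement refers to a captured group, so each match is rewritten using its own captured text.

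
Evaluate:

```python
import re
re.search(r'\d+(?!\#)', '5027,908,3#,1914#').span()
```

The negative lookahead/lookbehind blocks any match where the forbidden context is present.
The match spans [0:4] → '5027'.

(0, 4)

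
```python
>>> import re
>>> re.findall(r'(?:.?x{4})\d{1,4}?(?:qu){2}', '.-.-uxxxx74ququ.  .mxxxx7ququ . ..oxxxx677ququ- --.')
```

['uxxxx74ququ', 'mxxxx7ququ', 'oxxxx677ququ']

With no groups in the pattern, `findall` gives back each whole match — 3 here.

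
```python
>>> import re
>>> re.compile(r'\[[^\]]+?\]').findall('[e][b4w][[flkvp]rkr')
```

['[e]', '[b4w]', '[[flkvp]']

Matches: at [0:3] → '[e]'; at [3:8] → '[b4w]'; at [8:16] → '[[flkvp]'.
Since nothing is captured, `findall` lists the 3 matched substrings directly.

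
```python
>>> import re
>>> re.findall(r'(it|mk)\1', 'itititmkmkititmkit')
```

['it', 'mk', 'it']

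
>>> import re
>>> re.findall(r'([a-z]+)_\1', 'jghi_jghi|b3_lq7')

['jghi']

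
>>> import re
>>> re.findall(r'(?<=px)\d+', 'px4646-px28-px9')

['4646', '28', '9']

Lookahead/lookbehind check context without consuming it, so the matched span excludes the asserted characters.
Scanning left to right: at [2:6] → '4646'; at [9:11] → '28'; at [14:15] → '9'.
With no groups in the pattern, `findall` gives back each whole match — 3 here.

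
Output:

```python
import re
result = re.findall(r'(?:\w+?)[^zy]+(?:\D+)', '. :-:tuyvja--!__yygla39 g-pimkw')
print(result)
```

Pattern: one or more of a word character (lazy) (non-capturing group); then one or more of any character except [zy]; then one or more of a non-digit (non-capturing group).
Matches: at [5:21] → 'tuyvja--!__yygla'; at [21:31] → '39 g-pimkw'.
Since nothing is captured, `findall` lists the 2 matched substrings directly.

['tuyvja--!__yygla', '39 g-pimkw']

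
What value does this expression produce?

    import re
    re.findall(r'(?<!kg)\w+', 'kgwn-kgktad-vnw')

A negative assertion filters positions out without eating any characters.
Walking the string: at [0:4] → 'kgwn'; at [5:11] → 'kgktad'; at [12:15] → 'vnw'.
No capturing groups, so `findall` returns the 3 full match strings.

['kgwn', 'kgktad', 'vnw']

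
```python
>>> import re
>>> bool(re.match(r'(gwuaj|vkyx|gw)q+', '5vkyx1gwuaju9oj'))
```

False

With `match`, the pattern is implicitly anchored at the beginning.
Here position 0 doesn't satisfy it, so the call returns None, and `bool(None)` is False.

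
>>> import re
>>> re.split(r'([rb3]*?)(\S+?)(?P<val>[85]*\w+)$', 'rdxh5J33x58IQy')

Pattern: zero or more of one of [rb3] (lazy) (captured); then one or more of a non-whitespace character (lazy) (captured); then zero or more of one of [85], then one or more of a word character (captured as 'val'); then anchored at the end.
Matches to split on: at [0:14] → 'rdxh5J33x58IQy'.
`re.split` interleaves the captured-group text with the surrounding fragments.

['', '', 'r', 'dxh5J33x58IQy', '']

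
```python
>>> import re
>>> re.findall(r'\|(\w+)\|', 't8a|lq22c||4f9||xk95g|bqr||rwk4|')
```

Scanning left to right: at [3:10] match '|lq22c|', group 1 = 'lq22c'; at [10:15] match '|4f9|', group 1 = '4f9'; at [15:22] match '|xk95g|', group 1 = 'xk95g'; at [26:32] match '|rwk4|', group 1 = 'rwk4'.
`findall` collects group 1 from each match (4 total).

['lq22c', '4f9', 'xk95g', 'rwk4']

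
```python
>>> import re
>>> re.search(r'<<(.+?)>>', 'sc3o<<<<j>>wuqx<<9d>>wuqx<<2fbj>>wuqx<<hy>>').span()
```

Because the quantifier is non-greedy, it stops expanding at the earliest point where the rest of the pattern can succeed.
The match spans [4:11] → '<<<<j>>'.

(4, 11)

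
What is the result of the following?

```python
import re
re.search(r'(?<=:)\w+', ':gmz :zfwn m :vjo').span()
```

(1, 4)

The `(?=…)`/`(?<=…)` assertion just peeks at neighbouring text; it doesn't advance the match position.
The match spans [1:4] → 'gmz'.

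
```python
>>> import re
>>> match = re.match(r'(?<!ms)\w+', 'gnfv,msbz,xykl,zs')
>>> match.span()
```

The negative lookaround is zero-width — it rules out positions where the adjacent text would match, without consuming anything.
`re.match` won't scan ahead — the pattern has to work from the very first character.
The match spans [0:4] → 'gnfv'.

(0, 4)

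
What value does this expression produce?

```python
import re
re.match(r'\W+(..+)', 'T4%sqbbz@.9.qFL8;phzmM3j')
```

None

`re.match` only tries the pattern at the start of the string.
Here the pattern fails at index 0, so the call returns None.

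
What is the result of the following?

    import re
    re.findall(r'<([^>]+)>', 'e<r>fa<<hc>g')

Scanning left to right: at [1:4] match '<r>', group 1 = 'r'; at [6:11] match '<<hc>', group 1 = '<hc'.
`findall` collects group 1 from each match (2 total).

['r', '<hc']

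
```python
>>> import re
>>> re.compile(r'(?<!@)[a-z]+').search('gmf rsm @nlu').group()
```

'gmf'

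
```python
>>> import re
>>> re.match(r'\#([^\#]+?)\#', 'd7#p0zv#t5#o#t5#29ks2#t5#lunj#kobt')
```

None

`re.match` won't scan ahead — the pattern has to work from the very first character.
Here the pattern fails at index 0, so the call returns None.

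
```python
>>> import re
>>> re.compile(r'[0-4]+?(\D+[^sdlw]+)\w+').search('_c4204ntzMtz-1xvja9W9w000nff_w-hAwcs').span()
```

Pattern: one or more of a character in [0-4] (lazy); then one or more of a non-digit, then one or more of any character except [sdlw] (captured); then one or more of a word character.
`re.search` tries every starting position until one works.
The match spans [2:30] → '4204ntzMtz-1xvja9W9w000nff_w'.
Captured: group 1 = 'ntzMtz-1xvja9W9'.

(2, 30)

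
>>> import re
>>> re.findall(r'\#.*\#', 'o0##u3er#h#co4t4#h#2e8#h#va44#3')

With no groups in the pattern, `findall` gives back each whole match — 1 here.

['##u3er#h#co4t4#h#2e8#h#va44#']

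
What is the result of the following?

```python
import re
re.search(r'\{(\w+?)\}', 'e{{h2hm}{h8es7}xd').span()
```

(2, 8)

Unlike `match`, `search` isn't anchored — it looks for the pattern anywhere in the string.
The match spans [2:8] → '{h2hm}'.
Captured: group 1 = 'h2hm'.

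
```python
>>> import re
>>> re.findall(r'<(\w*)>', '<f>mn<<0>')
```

Because there's exactly one group, `findall` drops the full match and keeps group 1 from each hit.

['f', '0']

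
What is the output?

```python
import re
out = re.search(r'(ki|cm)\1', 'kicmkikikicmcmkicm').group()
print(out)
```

kiki

`\1` is not a pattern — it's the concrete string captured by group 1, re-applied verbatim.
The match spans [4:8] → 'kiki'.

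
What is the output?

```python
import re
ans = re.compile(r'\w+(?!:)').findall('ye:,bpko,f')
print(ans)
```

The negative lookahead/lookbehind blocks any match where the forbidden context is present.
Matches: at [0:1] → 'y'; at [4:8] → 'bpko'; at [9:10] → 'f'.
`findall` yields the raw match text (3 of them) because the pattern has no groups.

['y', 'bpko', 'f']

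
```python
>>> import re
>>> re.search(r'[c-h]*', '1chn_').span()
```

This matches zero or more of a character in [c-h].
Unlike `match`, `search` isn't anchored — it looks for the pattern anywhere in the string.
The match spans [0:0] → ''.

(0, 0)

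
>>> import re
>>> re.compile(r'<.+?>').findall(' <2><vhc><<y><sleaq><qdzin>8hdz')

['<2>', '<vhc>', '<<y>', '<sleaq>', '<qdzin>']

Because the quantifier is non-greedy, it stops expanding at the earliest point where the rest of the pattern can succeed.
Scanning left to right: at [1:4] → '<2>'; at [4:9] → '<vhc>'; at [9:13] → '<<y>'; at [13:20] → '<sleaq>'; at [20:27] → '<qdzin>'.
`findall` yields the raw match text (5 of them) because the pattern has no groups.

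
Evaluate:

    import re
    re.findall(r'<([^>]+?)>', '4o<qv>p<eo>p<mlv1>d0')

Because there's exactly one group, `findall` drops the full match and keeps group 1 from each hit.

['qv', 'eo', 'mlv1']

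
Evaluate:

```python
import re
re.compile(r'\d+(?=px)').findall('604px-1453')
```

The positive lookaround only admits positions where the adjacent text matches; those characters stay outside the span.
Scanning left to right: at [0:3] → '604'.
No capturing groups, so `findall` returns the 1 full match string.

['604']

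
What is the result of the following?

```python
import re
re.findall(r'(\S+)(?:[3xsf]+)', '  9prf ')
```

['9pr']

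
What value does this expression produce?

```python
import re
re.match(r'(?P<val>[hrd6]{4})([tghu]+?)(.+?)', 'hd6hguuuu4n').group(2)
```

'g'

This matches exactly 4 of one of [hrd6] (captured as 'val'); then one or more of one of [tghu] (lazy) (captured); then one or more of any character (lazy) (captured).
Because the quantifier is non-greedy, it stops expanding at the earliest point where the rest of the pattern can succeed.
`match` is anchored at position 0; if the pattern doesn't fit there, it returns None.
The match spans [0:6] → 'hd6hgu'.
Captured: group 1 = 'hd6h', group 2 = 'g', group 3 = 'u'.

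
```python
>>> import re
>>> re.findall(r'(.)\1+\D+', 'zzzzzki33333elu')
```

['z', '3']

A backreference is literal: `\1` must see the identical characters the first group matched.
Scanning left to right: at [0:7] match 'zzzzzki', group 1 = 'z'; at [7:15] match '33333elu', group 1 = '3'.
With a single group, `findall` returns only what that group captured — 2 items.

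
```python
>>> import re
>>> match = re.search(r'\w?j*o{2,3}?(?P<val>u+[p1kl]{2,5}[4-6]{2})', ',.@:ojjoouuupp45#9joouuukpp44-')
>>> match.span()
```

This matches optionally a word character, then zero or more of the literal 'j', then 2 to 3 of a literal 'o' (lazy); then one or more of a literal 'u', then 2 to 5 of one of [p1kl], then exactly 2 of a character in [4-6] (captured as 'val').
`search` walks the string left to right and returns the first match it finds.
The match spans [4:16] → 'ojjoouuupp45'.
Captured: group 1 = 'uuupp45'.

(4, 16)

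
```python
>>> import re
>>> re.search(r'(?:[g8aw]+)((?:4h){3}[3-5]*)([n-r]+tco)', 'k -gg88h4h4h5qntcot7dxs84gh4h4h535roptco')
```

The pattern matches one or more of one of [g8aw] (non-capturing group); then the literal '4h' repeated 3 times, then zero or more of a character in [3-5] (captured); then one or more of a character in [n-r], then the literal 'tco' (captured).
`re.search` scans for the first position where the pattern succeeds.
Here the pattern never matches, so the call returns None.

None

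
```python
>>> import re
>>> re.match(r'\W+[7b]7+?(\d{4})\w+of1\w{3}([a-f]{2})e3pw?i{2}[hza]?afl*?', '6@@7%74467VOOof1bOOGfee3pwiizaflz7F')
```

The pattern matches one or more of a non-word character, then one of [7b], then one or more of a literal '7' (lazy); then exactly 4 of a digit (captured); then one or more of a word character, then the literal 'of1', then exactly 3 of a word character; then exactly 2 of a character in [a-f] (captured); then the literal 'e3p', then optionally the literal 'w', then exactly 2 of the literal 'i'; then optionally one of [hza], then the literal 'af', then zero or more of a literal 'l' (lazy).
`match` is anchored at position 0; if the pattern doesn't fit there, it returns None.
Here position 0 doesn't satisfy it, so the call returns None.

None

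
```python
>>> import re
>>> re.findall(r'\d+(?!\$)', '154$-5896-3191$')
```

['15', '5896', '319']

Because the assertion is negative and zero-width, positions next to the forbidden text are skipped.
With no groups in the pattern, `findall` gives back each whole match — 3 here.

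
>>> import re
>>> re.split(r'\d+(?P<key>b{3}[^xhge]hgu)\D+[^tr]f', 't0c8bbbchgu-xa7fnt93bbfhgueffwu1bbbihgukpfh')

This matches one or more of a digit; then exactly 3 of the literal 'b', then any character except [xhge], then the literal 'hgu' (captured as 'key'); then one or more of a non-digit; then any character except [tr], then a literal 'f'.
Matches to split on: at [3:16] → '8bbbchgu-xa7f'; at [31:42] → '1bbbihgukpf'.
Because the pattern has a capturing group, `split` also inserts each captured text between the pieces.

['t0c', 'bbbchgu', 'nt93bbfhgueffwu', 'bbbihgu', 'h']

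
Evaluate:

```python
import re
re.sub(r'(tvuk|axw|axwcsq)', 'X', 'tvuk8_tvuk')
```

'X8_X'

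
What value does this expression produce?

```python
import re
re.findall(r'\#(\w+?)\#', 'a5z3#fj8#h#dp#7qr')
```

['fj8', 'dp']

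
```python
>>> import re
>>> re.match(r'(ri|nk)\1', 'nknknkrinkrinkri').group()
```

'nknk'

`re.match` won't scan ahead — the pattern has to work from the very first character.
The match spans [0:4] → 'nknk'.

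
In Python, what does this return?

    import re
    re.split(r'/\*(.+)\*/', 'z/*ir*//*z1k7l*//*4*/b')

Matches to split on: at [1:21] → '/*ir*//*z1k7l*//*4*/'.
`re.split` interleaves the captured-group text with the surrounding fragments.

['z', 'ir*//*z1k7l*//*4', 'b']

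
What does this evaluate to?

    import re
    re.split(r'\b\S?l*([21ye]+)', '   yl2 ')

['   ', '2', ' ']

Pattern: a word boundary (`\b`, zero-width); then optionally a non-whitespace character, then zero or more of the literal 'l'; then one or more of one of [21ye] (captured).
Matches to split on: at [3:6] → 'yl2'.
`re.split` interleaves the captured-group text with the surrounding fragments.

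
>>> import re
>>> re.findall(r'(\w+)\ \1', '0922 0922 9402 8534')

['0922']

The backreference `\1` re-matches whatever the first group consumed, character for character.
Scanning left to right: at [0:9] match '0922 0922', group 1 = '0922'.
One capturing group, so `findall` returns just the captured substring from the one match — 1 in all.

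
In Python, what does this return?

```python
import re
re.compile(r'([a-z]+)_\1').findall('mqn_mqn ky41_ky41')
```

`\1` is not a pattern — it's the concrete string captured by group 1, re-applied verbatim.
Walking the string: at [0:7] match 'mqn_mqn', group 1 = 'mqn'.
`findall` collects group 1 from the one match (1 total).

['mqn']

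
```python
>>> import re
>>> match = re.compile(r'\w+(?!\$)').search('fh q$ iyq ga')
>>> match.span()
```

(0, 2)

A negative assertion filters positions out without eating any characters.
The match spans [0:2] → 'fh'.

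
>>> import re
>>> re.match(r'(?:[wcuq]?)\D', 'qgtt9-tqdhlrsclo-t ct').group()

'qg'

This matches optionally one of [wcuq] (non-capturing group); then a non-digit.
With `match`, the pattern is implicitly anchored at the beginning.
The match spans [0:2] → 'qg'.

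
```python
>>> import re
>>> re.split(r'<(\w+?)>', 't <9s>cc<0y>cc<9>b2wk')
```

['t ', '9s', 'cc', '0y', 'cc', '9', 'b2wk']

Matches to split on: at [2:6] → '<9s>'; at [8:12] → '<0y>'; at [14:17] → '<9>'.
The group in the pattern means `split` returns the separators' captures alongside the pieces.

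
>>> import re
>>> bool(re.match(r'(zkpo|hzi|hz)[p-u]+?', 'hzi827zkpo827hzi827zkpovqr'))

With `match`, the pattern is implicitly anchored at the beginning.
Here the string doesn't start with a match, so the call returns None, and `bool(None)` is False.

False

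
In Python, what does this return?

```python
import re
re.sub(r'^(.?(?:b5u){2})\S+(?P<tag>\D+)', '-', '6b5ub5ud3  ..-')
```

'-'

This matches anchored at the start of the string; then optionally any character, then the literal 'b5u' repeated 2 times (captured); then one or more of a non-whitespace character; then one or more of a non-digit (captured as 'tag').
Matches: at [0:14] → '6b5ub5ud3  ..-'.
Every occurrence is swapped for '-'.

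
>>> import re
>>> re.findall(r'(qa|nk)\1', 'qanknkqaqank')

The backreference `\1` re-matches whatever the first group consumed, character for character.
Because there's exactly one group, `findall` drops the full match and keeps group 1 from each hit.

['nk', 'qa']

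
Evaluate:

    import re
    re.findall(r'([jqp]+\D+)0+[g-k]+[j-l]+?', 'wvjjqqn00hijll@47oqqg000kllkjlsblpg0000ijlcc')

['jjqqn', 'qqg', 'jlsblpg']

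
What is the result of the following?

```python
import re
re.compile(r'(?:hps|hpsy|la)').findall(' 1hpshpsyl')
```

['hps', 'hps']

`|` is ordered: at each position the engine commits to the first alternative that works.
Walking the string: at [2:5] → 'hps'; at [5:8] → 'hps'.
`findall` yields the raw match text (2 of them) because the pattern has no groups.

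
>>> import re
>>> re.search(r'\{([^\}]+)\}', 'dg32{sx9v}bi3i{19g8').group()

`search` walks the string left to right and returns the first match it finds.
The match spans [4:10] → '{sx9v}'.
Captured: group 1 = 'sx9v'.

'{sx9v}'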